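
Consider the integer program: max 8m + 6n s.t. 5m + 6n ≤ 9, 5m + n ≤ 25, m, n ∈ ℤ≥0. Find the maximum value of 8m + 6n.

The continuous relaxation peaks at (1.8, 0) with value 14.40; rounding to a feasible lattice point costs some objective.
(m,n)=(1,0): 5·1+6·0=5≤9, 5·1+1·0=5≤25, objective 8.
(m,n)=(0,1): 5·0+6·1=6≤9, 5·0+1·1=1≤25, objective 6.
Maximum is 8 at (m,n)=(1,0).

8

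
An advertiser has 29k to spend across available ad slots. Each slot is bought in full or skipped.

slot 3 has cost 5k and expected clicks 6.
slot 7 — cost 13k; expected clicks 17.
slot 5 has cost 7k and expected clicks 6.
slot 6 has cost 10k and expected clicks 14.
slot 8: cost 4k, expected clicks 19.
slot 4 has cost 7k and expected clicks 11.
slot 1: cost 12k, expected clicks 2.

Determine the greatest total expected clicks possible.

Allowing fractional choices, the relaxed optimum would be about 54.5, but ad slots are indivisible.
slot 3 + slot 6 + slot 8 + slot 4: cost 5 + 10 + 4 + 7 = 26 ≤ 29, expected clicks 6 + 14 + 19 + 11 = 50.
slot 7 + slot 6 + slot 8: cost 13 + 10 + 4 = 27 ≤ 29, expected clicks 17 + 14 + 19 = 50.
slot 3 + slot 7 + slot 8 + slot 4: cost 5 + 13 + 4 + 7 = 29 ≤ 29, expected clicks 6 + 17 + 19 + 11 = 53.
Best is slot 3, slot 7, slot 8, and slot 4 with total expected clicks 53.

53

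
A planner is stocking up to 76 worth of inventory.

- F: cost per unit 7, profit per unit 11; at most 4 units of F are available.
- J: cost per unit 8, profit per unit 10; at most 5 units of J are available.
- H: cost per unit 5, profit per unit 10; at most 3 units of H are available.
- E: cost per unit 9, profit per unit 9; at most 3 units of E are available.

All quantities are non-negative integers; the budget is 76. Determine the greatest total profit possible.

H has the best ratio (10/5); taking only H gives at most 3×10 = 30 (stopped by the supply cap of 3).
Mixing does better — 4×F, 4×J, and 3×H: cost 75 ≤ 76, profit 4·11 + 4·10 + 3·10 = 114.

114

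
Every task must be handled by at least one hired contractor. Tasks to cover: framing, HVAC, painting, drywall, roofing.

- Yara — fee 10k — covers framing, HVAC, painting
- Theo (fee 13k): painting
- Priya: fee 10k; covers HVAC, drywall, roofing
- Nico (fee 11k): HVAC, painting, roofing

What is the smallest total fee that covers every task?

This is an integer covering problem.
Choose Yara and Priya: together they cover framing, HVAC, painting, drywall, roofing — every task.
Total fee: 10 + 10 = 20.
No cover costs less than 20.

20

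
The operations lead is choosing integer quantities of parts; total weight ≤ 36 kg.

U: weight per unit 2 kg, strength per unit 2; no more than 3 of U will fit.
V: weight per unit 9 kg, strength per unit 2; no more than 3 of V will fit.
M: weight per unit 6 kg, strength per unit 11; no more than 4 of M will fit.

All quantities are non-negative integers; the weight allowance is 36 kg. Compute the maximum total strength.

1×U, 1×V, and 4×M: weight 35 ≤ 36, strength 1·2 + 1·2 + 4·11 = 48.
3×U and 4×M: weight 30 ≤ 36, strength 3·2 + 4·11 = 50.
Best is 50.

50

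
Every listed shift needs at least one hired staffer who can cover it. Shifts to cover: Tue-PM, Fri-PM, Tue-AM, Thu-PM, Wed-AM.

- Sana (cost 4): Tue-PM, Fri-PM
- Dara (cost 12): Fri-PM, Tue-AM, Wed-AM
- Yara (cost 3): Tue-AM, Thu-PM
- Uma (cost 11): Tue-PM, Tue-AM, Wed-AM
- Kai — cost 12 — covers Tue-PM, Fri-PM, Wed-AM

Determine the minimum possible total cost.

The greedy cost-per-new-shift heuristic would pick Yara, Sana, and Uma for 18, but a cheaper cover exists.
Choose Yara and Kai: together they cover Tue-PM, Fri-PM, Tue-AM, Thu-PM, Wed-AM — every shift.
Total cost: 3 + 12 = 15.
No cover costs less than 15.

15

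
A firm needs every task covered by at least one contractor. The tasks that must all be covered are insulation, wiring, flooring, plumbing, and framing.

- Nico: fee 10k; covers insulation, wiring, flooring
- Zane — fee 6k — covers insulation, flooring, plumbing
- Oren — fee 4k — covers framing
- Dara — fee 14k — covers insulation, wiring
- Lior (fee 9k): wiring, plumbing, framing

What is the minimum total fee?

15

The greedy cost-per-new-task heuristic would pick Zane, Oren, and Lior for 19, but a cheaper cover exists.
Choose Zane and Lior: together they cover insulation, wiring, flooring, plumbing, framing — every task.
Total fee: 6 + 9 = 15.
No cover costs less than 15.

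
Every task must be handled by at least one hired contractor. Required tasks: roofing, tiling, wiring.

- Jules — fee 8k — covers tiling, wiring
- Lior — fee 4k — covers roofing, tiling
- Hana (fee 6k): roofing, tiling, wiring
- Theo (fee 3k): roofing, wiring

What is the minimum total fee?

6

The greedy cost-per-new-task heuristic would pick Theo and Lior for 7, but a cheaper cover exists.
Hana alone covers roofing, tiling, wiring — every task.
Total fee: 6.
No cover costs less than 6.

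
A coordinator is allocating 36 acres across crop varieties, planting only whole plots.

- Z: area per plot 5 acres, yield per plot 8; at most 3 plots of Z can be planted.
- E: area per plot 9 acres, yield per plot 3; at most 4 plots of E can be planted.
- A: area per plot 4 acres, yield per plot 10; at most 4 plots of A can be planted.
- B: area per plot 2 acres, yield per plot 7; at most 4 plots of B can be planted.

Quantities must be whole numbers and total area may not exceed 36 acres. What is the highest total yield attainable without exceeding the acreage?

84

This is a bounded integer knapsack.
B has the best ratio (7/2); taking only B gives at most 4×7 = 28 (stopped by the supply cap of 4).
Mixing does better — 2×Z, 4×A, and 4×B: area 34 ≤ 36, yield 2·8 + 4·10 + 4·7 = 84.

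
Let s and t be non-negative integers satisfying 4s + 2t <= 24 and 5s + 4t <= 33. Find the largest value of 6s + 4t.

38

(s,t)=(5,2): 4·5+2·2=24≤24, 5·5+4·2=33≤33, objective 38.
(s,t)=(4,3): 4·4+2·3=22≤24, 5·4+4·3=32≤33, objective 36.
(s,t)=(5,1): 4·5+2·1=22≤24, 5·5+4·1=29≤33, objective 34.
No feasible integer point exceeds 38.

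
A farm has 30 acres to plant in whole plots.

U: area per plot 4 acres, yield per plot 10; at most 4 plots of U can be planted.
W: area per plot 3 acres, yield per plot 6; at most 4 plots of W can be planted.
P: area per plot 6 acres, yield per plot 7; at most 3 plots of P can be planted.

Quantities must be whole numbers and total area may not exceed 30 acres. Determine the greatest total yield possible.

64

4×U and 4×W: area 28 ≤ 30, yield 4·10 + 4·6 = 64.
3×U, 4×W, and 1×P: area 30 ≤ 30, yield 3·10 + 4·6 + 1·7 = 61.
Best is 64.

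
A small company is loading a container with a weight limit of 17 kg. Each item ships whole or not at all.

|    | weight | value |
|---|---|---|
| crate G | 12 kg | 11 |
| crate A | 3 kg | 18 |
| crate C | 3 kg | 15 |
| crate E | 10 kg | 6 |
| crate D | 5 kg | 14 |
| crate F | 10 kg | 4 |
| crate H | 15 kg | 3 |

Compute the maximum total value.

47

Allowing fractional choices, the relaxed optimum would be about 52.5, but items are indivisible.
crate A + crate C + crate E: weight 3 + 3 + 10 = 16 ≤ 17, value 18 + 15 + 6 = 39.
crate A + crate C + crate D: weight 3 + 3 + 5 = 11 ≤ 17, value 18 + 15 + 14 = 47.
Best is crate A, crate C, and crate D with total value 47.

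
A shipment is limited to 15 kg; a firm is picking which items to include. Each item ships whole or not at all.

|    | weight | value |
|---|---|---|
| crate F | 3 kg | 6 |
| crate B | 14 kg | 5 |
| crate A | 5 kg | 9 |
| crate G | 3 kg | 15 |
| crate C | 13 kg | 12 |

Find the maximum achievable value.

30

crate A + crate G: weight 5 + 3 = 8 ≤ 15, value 9 + 15 = 24.
crate F + crate A + crate G: weight 3 + 5 + 3 = 11 ≤ 15, value 6 + 9 + 15 = 30.
Best is crate F, crate A, and crate G with total value 30.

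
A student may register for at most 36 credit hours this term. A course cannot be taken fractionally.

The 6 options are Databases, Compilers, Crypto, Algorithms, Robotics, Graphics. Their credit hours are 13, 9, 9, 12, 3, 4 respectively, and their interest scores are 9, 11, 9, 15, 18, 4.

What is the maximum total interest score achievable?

53

Allowing fractional choices, the relaxed optimum would be about 56.0, but courses are indivisible.
Compilers + Crypto + Algorithms + Robotics: credit hours 9 + 9 + 12 + 3 = 33 ≤ 36, interest score 11 + 9 + 15 + 18 = 53.
Compilers + Algorithms + Robotics + Graphics: credit hours 9 + 12 + 3 + 4 = 28 ≤ 36, interest score 11 + 15 + 18 + 4 = 48.
Best is Compilers, Crypto, Algorithms, and Robotics with total interest score 53.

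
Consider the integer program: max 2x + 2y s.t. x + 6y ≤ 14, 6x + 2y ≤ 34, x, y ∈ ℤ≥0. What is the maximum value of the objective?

(x,y)=(5,1): 1·5+6·1=11≤14, 6·5+2·1=32≤34, objective 12.
(x,y)=(5,0): 1·5+6·0=5≤14, 6·5+2·0=30≤34, objective 10.
(x,y)=(4,1): 1·4+6·1=10≤14, 6·4+2·1=26≤34, objective 10.
No feasible integer point exceeds 12.

12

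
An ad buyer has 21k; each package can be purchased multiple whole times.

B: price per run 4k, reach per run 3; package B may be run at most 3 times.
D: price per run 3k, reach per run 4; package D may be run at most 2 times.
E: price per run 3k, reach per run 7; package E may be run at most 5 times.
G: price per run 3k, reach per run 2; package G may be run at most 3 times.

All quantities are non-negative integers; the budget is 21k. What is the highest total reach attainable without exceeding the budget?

43

E has the best ratio (7/3); taking only E gives at most 5×7 = 35 (stopped by the supply cap of 5).
Mixing does better — 2×D and 5×E: price 21 ≤ 21, reach 2·4 + 5·7 = 43.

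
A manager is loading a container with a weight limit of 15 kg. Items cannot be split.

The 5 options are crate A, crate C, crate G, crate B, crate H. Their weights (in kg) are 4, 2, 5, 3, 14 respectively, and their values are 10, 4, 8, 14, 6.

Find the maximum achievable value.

crate A + crate G + crate B: weight 4 + 5 + 3 = 12 ≤ 15, value 10 + 8 + 14 = 32.
crate A + crate C + crate G + crate B: weight 4 + 2 + 5 + 3 = 14 ≤ 15, value 10 + 4 + 8 + 14 = 36.
crate A + crate C + crate B: weight 4 + 2 + 3 = 9 ≤ 15, value 10 + 4 + 14 = 28.
Best is crate A, crate C, crate G, and crate B with total value 36.

36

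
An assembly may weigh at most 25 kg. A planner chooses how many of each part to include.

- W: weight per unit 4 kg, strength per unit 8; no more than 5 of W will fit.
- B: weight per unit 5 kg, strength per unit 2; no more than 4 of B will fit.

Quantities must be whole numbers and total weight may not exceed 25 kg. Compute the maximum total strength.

5×W: weight 20 ≤ 25, strength 5·8 = 40.
5×W and 1×B: weight 25 ≤ 25, strength 5·8 + 1·2 = 42.
Best is 42.

42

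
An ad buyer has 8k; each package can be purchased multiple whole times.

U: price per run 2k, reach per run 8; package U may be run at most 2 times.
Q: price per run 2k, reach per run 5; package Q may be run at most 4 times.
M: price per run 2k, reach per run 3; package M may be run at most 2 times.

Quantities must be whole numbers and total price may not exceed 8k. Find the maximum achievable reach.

26

U has the best ratio (8/2); taking only U gives at most 2×8 = 16 (stopped by the supply cap of 2).
Mixing does better — 2×U and 2×Q: price 8 ≤ 8, reach 2·8 + 2·5 = 26.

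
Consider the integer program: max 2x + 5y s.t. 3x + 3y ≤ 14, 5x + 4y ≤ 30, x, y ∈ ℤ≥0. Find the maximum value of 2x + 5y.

(x,y)=(0,4): 3·0+3·4=12≤14, 5·0+4·4=16≤30, objective 20.
(x,y)=(1,3): 3·1+3·3=12≤14, 5·1+4·3=17≤30, objective 17.
(x,y)=(0,3): 3·0+3·3=9≤14, 5·0+4·3=12≤30, objective 15.
The best lattice point is (0,4), giving 20.

20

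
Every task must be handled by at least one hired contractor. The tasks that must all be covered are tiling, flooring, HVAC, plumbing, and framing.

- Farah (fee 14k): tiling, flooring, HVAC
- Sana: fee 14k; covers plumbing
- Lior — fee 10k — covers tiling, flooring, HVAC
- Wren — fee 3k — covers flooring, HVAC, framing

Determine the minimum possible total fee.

Choose Sana, Lior, and Wren: together they cover tiling, flooring, HVAC, plumbing, framing — every task.
Total fee: 14 + 10 + 3 = 27.
No cover costs less than 27.

27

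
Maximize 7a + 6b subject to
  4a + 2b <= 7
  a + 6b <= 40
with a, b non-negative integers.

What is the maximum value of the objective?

(a,b)=(0,3): 4·0+2·3=6≤7, 1·0+6·3=18≤40, objective 18.
(a,b)=(0,2): 4·0+2·2=4≤7, 1·0+6·2=12≤40, objective 12.
Maximum is 18 at (a,b)=(0,3).

18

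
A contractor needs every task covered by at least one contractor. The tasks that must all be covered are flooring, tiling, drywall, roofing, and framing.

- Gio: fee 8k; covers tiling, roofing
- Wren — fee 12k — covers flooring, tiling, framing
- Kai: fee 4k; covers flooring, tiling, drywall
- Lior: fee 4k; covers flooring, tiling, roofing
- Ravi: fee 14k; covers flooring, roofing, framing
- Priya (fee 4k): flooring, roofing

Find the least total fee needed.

This is a weighted set-cover instance.
The greedy cost-per-new-task heuristic would pick Kai, Lior, and Wren for 20, but a cheaper cover exists.
Choose Kai and Ravi: together they cover flooring, tiling, drywall, roofing, framing — every task.
Total fee: 4 + 14 = 18.
No cover costs less than 18.

18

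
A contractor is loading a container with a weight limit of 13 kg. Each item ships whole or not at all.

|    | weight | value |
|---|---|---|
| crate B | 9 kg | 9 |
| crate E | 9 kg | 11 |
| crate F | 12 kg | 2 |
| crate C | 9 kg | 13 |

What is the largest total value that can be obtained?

crate B: weight 9 ≤ 13, value 9.
crate E: weight 9 ≤ 13, value 11.
crate C: weight 9 ≤ 13, value 13.
Best is crate C with total value 13.

13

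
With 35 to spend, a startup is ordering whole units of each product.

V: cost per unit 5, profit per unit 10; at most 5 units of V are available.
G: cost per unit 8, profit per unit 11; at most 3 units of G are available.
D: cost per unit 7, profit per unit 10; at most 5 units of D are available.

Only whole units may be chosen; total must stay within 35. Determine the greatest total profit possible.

This is a bounded integer knapsack.
V has the best ratio (10/5); taking only V gives at most 5×10 = 50 (stopped by the supply cap of 5).
Mixing does better — 4×V, 1×G, and 1×D: cost 35 ≤ 35, profit 4·10 + 1·11 + 1·10 = 61.

61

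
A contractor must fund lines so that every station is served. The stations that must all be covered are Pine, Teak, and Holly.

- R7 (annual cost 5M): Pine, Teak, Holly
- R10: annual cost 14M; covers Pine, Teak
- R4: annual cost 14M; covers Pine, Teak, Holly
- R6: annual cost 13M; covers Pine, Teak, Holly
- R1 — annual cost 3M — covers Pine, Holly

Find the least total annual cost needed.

This is a weighted set-cover instance.
The greedy cost-per-new-station heuristic would pick R1 and R7 for 8, but a cheaper cover exists.
R7 alone covers Pine, Teak, Holly — every station.
Total annual cost: 5.
No cover costs less than 5.

5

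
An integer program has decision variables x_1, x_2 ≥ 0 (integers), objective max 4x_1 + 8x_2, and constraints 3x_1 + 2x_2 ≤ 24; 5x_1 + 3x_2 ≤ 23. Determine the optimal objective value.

The continuous relaxation peaks at (0, 7.67) with value 61.33; rounding to a feasible lattice point costs some objective.
(x_1,x_2)=(0,7): 3·0+2·7=14≤24, 5·0+3·7=21≤23, objective 56.
(x_1,x_2)=(1,6): 3·1+2·6=15≤24, 5·1+3·6=23≤23, objective 52.
(x_1,x_2)=(0,6): 3·0+2·6=12≤24, 5·0+3·6=18≤23, objective 48.
No feasible integer point exceeds 56.

56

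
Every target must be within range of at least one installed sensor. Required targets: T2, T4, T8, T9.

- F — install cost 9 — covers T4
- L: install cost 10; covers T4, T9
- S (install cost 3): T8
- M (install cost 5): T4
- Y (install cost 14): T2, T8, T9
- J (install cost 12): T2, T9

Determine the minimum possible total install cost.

Choose M and Y: together they cover T2, T4, T8, T9 — every target.
Total install cost: 5 + 14 = 19.

19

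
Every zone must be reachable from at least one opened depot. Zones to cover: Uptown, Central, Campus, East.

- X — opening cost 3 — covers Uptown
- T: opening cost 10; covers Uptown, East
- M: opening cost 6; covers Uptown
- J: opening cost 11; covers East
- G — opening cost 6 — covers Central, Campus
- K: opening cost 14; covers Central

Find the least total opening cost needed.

16

Choose T and G: together they cover Uptown, Central, Campus, East — every zone.
Total opening cost: 10 + 6 = 16.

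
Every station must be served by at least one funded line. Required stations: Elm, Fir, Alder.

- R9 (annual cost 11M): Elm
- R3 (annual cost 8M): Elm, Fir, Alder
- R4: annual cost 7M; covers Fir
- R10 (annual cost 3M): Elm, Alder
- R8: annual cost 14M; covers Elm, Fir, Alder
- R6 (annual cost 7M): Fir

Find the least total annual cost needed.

This is a weighted set-cover instance.
The greedy cost-per-new-station heuristic would pick R10 and R4 for 10, but a cheaper cover exists.
R3 alone covers Elm, Fir, Alder — every station.
Total annual cost: 8.
No cover costs less than 8.

8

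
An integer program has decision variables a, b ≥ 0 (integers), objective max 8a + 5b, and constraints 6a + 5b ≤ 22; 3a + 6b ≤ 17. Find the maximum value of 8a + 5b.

24

(a,b)=(3,0): 6·3+5·0=18≤22, 3·3+6·0=9≤17, objective 24.
(a,b)=(2,1): 6·2+5·1=17≤22, 3·2+6·1=12≤17, objective 21.
Maximum is 24 at (a,b)=(3,0).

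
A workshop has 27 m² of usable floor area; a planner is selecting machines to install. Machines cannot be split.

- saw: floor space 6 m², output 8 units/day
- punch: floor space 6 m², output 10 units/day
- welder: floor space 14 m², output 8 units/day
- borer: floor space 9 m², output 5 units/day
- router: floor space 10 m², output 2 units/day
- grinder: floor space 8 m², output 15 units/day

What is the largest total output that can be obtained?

33

This is a 0-1 knapsack instance.
Allowing fractional choices, the relaxed optimum would be about 37.0, but machines are indivisible.
punch + borer + grinder: floor space 6 + 9 + 8 = 23 ≤ 27, output 10 + 5 + 15 = 30.
saw + borer + grinder: floor space 6 + 9 + 8 = 23 ≤ 27, output 8 + 5 + 15 = 28.
saw + punch + grinder: floor space 6 + 6 + 8 = 20 ≤ 27, output 8 + 10 + 15 = 33.
Best is saw, punch, and grinder with total output 33.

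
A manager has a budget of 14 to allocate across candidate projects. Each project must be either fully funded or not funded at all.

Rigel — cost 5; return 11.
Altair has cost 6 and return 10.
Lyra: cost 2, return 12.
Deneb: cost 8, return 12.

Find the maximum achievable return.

33

Rigel + Altair + Lyra: cost 5 + 6 + 2 = 13 ≤ 14, return 11 + 10 + 12 = 33.
Lyra + Deneb: cost 2 + 8 = 10 ≤ 14, return 12 + 12 = 24.
Best is Rigel, Altair, and Lyra with total return 33.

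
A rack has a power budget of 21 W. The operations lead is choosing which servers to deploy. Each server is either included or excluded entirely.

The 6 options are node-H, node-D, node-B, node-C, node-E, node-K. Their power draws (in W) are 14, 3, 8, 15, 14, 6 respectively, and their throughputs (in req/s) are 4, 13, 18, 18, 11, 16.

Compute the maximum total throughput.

47

Take node-D, node-B, and node-K: power draw 3 + 8 + 6 = 17 ≤ 21, throughput 13 + 18 + 16 = 47.
No other feasible combination does better.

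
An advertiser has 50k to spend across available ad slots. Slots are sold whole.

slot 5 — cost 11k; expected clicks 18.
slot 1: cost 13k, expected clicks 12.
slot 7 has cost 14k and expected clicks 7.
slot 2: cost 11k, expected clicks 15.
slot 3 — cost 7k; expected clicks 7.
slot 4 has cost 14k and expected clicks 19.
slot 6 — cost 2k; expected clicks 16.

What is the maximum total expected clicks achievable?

75

slot 1 + slot 2 + slot 3 + slot 4 + slot 6: cost 13 + 11 + 7 + 14 + 2 = 47 ≤ 50, expected clicks 12 + 15 + 7 + 19 + 16 = 69.
slot 5 + slot 2 + slot 3 + slot 4 + slot 6: cost 11 + 11 + 7 + 14 + 2 = 45 ≤ 50, expected clicks 18 + 15 + 7 + 19 + 16 = 75.
slot 5 + slot 1 + slot 3 + slot 4 + slot 6: cost 11 + 13 + 7 + 14 + 2 = 47 ≤ 50, expected clicks 18 + 12 + 7 + 19 + 16 = 72.
Best is slot 5, slot 2, slot 3, slot 4, and slot 6 with total expected clicks 75.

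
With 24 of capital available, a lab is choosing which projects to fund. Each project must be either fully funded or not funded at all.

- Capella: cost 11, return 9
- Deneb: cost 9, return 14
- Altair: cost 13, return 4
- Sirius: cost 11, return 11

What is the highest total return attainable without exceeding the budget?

This is an integer program with binary decision variables.
Take Deneb and Sirius: cost 9 + 11 = 20 ≤ 24, return 14 + 11 = 25.
No other feasible combination does better.

25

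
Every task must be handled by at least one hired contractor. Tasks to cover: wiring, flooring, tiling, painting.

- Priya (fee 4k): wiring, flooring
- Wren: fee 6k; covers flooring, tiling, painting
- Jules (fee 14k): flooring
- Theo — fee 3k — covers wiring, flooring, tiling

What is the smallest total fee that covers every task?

Choose Wren and Theo: together they cover wiring, flooring, tiling, painting — every task.
Total fee: 6 + 3 = 9.

9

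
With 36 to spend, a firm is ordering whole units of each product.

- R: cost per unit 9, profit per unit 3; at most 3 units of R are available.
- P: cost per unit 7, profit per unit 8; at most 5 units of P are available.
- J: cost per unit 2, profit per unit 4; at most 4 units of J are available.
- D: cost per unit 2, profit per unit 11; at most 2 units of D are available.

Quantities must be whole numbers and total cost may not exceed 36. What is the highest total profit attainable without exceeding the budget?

62

3×P, 4×J, and 2×D: cost 33 ≤ 36, profit 3·8 + 4·4 + 2·11 = 62.
4×P, 2×J, and 2×D: cost 36 ≤ 36, profit 4·8 + 2·4 + 2·11 = 62.
Best is 62.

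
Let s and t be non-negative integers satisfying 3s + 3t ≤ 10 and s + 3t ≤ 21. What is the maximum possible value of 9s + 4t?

The continuous relaxation peaks at (3.33, 0) with value 30.00; rounding to a feasible lattice point costs some objective.
(s,t)=(3,0): 3·3+3·0=9≤10, 1·3+3·0=3≤21, objective 27.
(s,t)=(2,1): 3·2+3·1=9≤10, 1·2+3·1=5≤21, objective 22.
No feasible integer point exceeds 27.

27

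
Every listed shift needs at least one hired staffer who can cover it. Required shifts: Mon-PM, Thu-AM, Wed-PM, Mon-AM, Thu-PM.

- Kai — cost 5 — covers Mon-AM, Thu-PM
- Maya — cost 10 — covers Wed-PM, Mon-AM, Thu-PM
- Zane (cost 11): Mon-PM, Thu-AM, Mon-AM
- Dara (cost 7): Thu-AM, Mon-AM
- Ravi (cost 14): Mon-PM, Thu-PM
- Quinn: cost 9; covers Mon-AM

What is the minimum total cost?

This is an integer covering problem.
The greedy cost-per-new-shift heuristic would pick Kai, Zane, and Maya for 26, but a cheaper cover exists.
Choose Maya and Zane: together they cover Mon-PM, Thu-AM, Wed-PM, Mon-AM, Thu-PM — every shift.
Total cost: 10 + 11 = 21.
No cover costs less than 21.

21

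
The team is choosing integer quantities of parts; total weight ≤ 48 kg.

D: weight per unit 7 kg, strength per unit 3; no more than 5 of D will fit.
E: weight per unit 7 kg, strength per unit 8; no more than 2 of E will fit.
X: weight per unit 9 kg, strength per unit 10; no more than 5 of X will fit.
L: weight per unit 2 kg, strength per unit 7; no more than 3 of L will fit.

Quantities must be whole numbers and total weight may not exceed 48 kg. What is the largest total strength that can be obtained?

67

L has the best ratio (7/2); taking only L gives at most 3×7 = 21 (stopped by the supply cap of 3).
Mixing does better — 2×E, 3×X, and 3×L: weight 47 ≤ 48, strength 2·8 + 3·10 + 3·7 = 67.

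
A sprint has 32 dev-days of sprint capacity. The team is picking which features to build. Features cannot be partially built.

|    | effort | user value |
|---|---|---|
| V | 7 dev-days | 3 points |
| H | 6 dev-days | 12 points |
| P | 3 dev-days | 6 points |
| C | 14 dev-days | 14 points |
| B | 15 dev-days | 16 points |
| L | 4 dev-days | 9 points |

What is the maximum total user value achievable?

Take H, P, B, and L: effort 6 + 3 + 15 + 4 = 28 ≤ 32, user value 12 + 6 + 16 + 9 = 43.
No other feasible combination does better.

43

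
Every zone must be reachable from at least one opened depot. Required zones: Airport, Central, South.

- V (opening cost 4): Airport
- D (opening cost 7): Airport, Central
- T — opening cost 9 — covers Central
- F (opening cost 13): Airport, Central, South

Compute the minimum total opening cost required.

F alone covers Airport, Central, South — every zone.
Total opening cost: 13.

13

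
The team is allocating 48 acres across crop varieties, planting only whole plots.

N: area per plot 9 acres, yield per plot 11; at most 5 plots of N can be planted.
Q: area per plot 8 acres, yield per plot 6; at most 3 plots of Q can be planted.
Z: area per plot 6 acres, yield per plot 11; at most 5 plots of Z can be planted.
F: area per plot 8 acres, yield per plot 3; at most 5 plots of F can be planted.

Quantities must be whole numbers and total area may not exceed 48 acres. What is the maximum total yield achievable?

Take 2×N and 5×Z: area 48 ≤ 48, yield 2·11 + 5·11 = 77.
Z has the best ratio (11/6) and is taken to its limit of 5; remaining capacity is filled optimally with the others.

77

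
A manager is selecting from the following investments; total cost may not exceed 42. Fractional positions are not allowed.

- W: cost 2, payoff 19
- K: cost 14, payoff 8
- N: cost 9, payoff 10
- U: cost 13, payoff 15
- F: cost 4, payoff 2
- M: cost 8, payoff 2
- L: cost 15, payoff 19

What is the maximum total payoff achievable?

Take W, N, U, and L: cost 2 + 9 + 13 + 15 = 39 ≤ 42, payoff 19 + 10 + 15 + 19 = 63.
No other feasible combination does better.

63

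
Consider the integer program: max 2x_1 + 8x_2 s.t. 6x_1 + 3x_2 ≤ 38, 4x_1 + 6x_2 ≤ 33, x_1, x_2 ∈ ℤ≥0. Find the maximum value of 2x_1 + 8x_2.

40

The continuous relaxation peaks at (0, 5.5) with value 44.00; rounding to a feasible lattice point costs some objective.
(x_1,x_2)=(0,5): 6·0+3·5=15≤38, 4·0+6·5=30≤33, objective 40.
(x_1,x_2)=(1,4): 6·1+3·4=18≤38, 4·1+6·4=28≤33, objective 34.
(x_1,x_2)=(0,4): 6·0+3·4=12≤38, 4·0+6·4=24≤33, objective 32.
Maximum is 40 at (x_1,x_2)=(0,5).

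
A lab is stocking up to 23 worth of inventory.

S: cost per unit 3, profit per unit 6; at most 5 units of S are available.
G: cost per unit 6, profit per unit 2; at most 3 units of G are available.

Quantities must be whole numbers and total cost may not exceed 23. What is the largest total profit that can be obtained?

5×S: cost 15 ≤ 23, profit 5·6 = 30.
5×S and 1×G: cost 21 ≤ 23, profit 5·6 + 1·2 = 32.
Best is 32.

32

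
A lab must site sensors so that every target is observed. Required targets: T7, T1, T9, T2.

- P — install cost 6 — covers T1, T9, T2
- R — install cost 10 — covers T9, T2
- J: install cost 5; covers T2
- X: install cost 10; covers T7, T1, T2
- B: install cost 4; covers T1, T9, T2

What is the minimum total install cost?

This is an integer covering problem.
Choose X and B: together they cover T7, T1, T9, T2 — every target.
Total install cost: 10 + 4 = 14.

14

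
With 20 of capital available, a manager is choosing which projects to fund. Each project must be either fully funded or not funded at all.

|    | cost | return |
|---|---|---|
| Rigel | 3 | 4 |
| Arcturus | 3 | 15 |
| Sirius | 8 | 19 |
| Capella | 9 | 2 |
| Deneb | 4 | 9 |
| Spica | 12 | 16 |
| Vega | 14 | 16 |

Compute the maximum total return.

47

Take Rigel, Arcturus, Sirius, and Deneb: cost 3 + 3 + 8 + 4 = 18 ≤ 20, return 4 + 15 + 19 + 9 = 47.
No other feasible combination does better.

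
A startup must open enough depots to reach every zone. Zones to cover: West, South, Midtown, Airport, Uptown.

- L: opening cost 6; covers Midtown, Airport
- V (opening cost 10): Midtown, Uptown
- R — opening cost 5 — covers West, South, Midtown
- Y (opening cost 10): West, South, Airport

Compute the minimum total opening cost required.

20

The greedy cost-per-new-zone heuristic would pick R, L, and V for 21, but a cheaper cover exists.
Choose V and Y: together they cover West, South, Midtown, Airport, Uptown — every zone.
Total opening cost: 10 + 10 = 20.
No cover costs less than 20.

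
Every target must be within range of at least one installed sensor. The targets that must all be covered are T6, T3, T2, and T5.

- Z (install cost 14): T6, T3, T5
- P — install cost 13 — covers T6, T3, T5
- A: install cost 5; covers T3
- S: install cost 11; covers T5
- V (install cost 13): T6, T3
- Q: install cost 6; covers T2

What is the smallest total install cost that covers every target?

19

Choose P and Q: together they cover T6, T3, T2, T5 — every target.
Total install cost: 13 + 6 = 19.
No cover costs less than 19.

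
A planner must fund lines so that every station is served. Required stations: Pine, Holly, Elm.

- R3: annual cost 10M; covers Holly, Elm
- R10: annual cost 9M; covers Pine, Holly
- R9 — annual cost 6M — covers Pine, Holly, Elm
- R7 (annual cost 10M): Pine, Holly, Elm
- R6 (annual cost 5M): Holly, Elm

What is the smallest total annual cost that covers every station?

6

R9 alone covers Pine, Holly, Elm — every station.
Total annual cost: 6.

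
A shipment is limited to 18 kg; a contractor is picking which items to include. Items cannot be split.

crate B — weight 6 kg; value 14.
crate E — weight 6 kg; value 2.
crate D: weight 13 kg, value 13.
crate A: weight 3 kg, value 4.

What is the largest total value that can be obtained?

Take crate B, crate E, and crate A: weight 6 + 6 + 3 = 15 ≤ 18, value 14 + 2 + 4 = 20.
No other feasible combination does better.

20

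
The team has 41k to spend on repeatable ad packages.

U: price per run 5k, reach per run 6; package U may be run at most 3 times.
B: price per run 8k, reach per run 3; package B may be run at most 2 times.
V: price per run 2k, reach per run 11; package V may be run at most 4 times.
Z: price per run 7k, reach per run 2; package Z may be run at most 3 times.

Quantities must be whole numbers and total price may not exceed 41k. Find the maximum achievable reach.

This is a bounded integer knapsack.
3×U, 1×B, 4×V, and 1×Z: price 38 ≤ 41, reach 3·6 + 1·3 + 4·11 + 1·2 = 67.
3×U, 2×B, and 4×V: price 39 ≤ 41, reach 3·6 + 2·3 + 4·11 = 68.
Best is 68.

68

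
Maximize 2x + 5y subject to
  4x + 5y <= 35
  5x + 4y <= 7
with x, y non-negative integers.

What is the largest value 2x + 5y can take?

Relaxing integrality, the LP optimum is 8.75 at (x,y) = (0, 1.75), which is not an integer point.
(x,y)=(0,1) is feasible, giving 5.
(x,y)=(1,0) is feasible, giving 2.
(x,y)=(0,0) is feasible, giving 0.
No feasible integer point exceeds 5.

5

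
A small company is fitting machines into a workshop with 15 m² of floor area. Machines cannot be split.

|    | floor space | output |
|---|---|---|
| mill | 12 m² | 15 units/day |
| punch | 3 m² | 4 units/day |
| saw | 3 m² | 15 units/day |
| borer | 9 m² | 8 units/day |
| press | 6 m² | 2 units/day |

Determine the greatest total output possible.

30

mill + saw: floor space 12 + 3 = 15 ≤ 15, output 15 + 15 = 30.
punch + saw + borer: floor space 3 + 3 + 9 = 15 ≤ 15, output 4 + 15 + 8 = 27.
Best is mill and saw with total output 30.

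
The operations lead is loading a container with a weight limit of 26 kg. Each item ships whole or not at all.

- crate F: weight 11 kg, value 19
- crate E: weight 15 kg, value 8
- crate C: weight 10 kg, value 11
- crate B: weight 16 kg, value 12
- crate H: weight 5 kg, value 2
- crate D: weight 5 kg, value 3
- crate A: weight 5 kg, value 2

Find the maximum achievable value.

33

Allowing fractional choices, the relaxed optimum would be about 33.8, but items are indivisible.
crate F + crate C + crate D: weight 11 + 10 + 5 = 26 ≤ 26, value 19 + 11 + 3 = 33.
crate F + crate C + crate H: weight 11 + 10 + 5 = 26 ≤ 26, value 19 + 11 + 2 = 32.
Best is crate F, crate C, and crate D with total value 33.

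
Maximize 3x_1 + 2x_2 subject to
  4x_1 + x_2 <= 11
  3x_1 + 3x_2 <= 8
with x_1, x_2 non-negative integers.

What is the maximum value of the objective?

(x_1,x_2)=(2,0): 4·2+1·0=8≤11, 3·2+3·0=6≤8, objective 6.
(x_1,x_2)=(1,1): 4·1+1·1=5≤11, 3·1+3·1=6≤8, objective 5.
(x_1,x_2)=(1,0): 4·1+1·0=4≤11, 3·1+3·0=3≤8, objective 3.
Maximum is 6 at (x_1,x_2)=(2,0).

6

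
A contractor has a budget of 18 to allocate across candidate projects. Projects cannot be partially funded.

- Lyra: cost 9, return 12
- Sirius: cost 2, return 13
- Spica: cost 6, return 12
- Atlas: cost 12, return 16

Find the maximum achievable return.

37

This is an integer program with binary decision variables.
Take Lyra, Sirius, and Spica: cost 9 + 2 + 6 = 17 ≤ 18, return 12 + 13 + 12 = 37.
No other feasible combination does better.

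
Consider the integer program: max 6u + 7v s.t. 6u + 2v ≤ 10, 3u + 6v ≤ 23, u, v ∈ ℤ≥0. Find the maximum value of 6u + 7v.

(u,v)=(0,3): 6·0+2·3=6≤10, 3·0+6·3=18≤23, objective 21.
(u,v)=(1,2): 6·1+2·2=10≤10, 3·1+6·2=15≤23, objective 20.
The best lattice point is (0,3), giving 21.

21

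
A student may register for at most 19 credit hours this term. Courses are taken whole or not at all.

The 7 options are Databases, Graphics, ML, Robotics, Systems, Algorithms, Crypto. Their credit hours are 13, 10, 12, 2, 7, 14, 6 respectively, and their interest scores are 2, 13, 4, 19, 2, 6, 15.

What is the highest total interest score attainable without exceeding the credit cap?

Allowing fractional choices, the relaxed optimum would be about 47.4, but courses are indivisible.
Robotics + Crypto: credit hours 2 + 6 = 8 ≤ 19, interest score 19 + 15 = 34.
Robotics + Systems + Crypto: credit hours 2 + 7 + 6 = 15 ≤ 19, interest score 19 + 2 + 15 = 36.
Graphics + Robotics + Crypto: credit hours 10 + 2 + 6 = 18 ≤ 19, interest score 13 + 19 + 15 = 47.
Best is Graphics, Robotics, and Crypto with total interest score 47.

47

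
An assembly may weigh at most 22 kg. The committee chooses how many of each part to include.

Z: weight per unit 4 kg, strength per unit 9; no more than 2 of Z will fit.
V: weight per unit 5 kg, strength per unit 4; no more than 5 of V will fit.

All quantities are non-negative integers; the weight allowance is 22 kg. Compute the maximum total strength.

Z has the best ratio (9/4); taking only Z gives at most 2×9 = 18 (stopped by the supply cap of 2).
Mixing does better — 2×Z and 2×V: weight 18 ≤ 22, strength 2·9 + 2·4 = 26.

26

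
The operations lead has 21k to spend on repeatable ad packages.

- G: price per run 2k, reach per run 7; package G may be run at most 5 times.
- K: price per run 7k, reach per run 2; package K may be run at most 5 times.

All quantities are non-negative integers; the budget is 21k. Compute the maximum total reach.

Take 5×G and 1×K: price 17 ≤ 21, reach 5·7 + 1·2 = 37.
G has the best ratio (7/2) and is taken to its limit of 5; remaining capacity is filled optimally with the others.

37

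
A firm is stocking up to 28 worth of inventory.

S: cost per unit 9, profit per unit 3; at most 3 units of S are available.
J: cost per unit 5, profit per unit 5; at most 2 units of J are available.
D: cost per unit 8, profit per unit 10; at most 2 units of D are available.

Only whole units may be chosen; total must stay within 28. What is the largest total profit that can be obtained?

This is a bounded integer knapsack.
D has the best ratio (10/8); taking only D gives at most 2×10 = 20 (stopped by the supply cap of 2).
Mixing does better — 2×J and 2×D: cost 26 ≤ 28, profit 2·5 + 2·10 = 30.

30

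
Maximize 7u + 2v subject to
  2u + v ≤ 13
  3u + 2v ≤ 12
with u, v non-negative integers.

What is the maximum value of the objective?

28

(u,v)=(4,0): 2·4+1·0=8≤13, 3·4+2·0=12≤12, objective 28.
(u,v)=(3,1): 2·3+1·1=7≤13, 3·3+2·1=11≤12, objective 23.
(u,v)=(3,0): 2·3+1·0=6≤13, 3·3+2·0=9≤12, objective 21.
No feasible integer point exceeds 28.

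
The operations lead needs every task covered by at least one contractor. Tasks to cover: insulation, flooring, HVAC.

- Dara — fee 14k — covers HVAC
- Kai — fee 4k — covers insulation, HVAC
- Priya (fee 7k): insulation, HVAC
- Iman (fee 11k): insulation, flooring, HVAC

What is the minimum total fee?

The greedy cost-per-new-task heuristic would pick Kai and Iman for 15, but a cheaper cover exists.
Iman alone covers insulation, flooring, HVAC — every task.
Total fee: 11.
No cover costs less than 11.

11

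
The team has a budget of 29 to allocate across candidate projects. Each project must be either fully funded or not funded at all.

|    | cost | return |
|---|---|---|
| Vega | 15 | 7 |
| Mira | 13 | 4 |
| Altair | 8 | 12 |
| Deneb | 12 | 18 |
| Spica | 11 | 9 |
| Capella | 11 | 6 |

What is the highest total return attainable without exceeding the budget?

This is an integer program with binary decision variables.
Allowing fractional choices, the relaxed optimum would be about 37.4, but projects are indivisible.
Deneb + Spica: cost 12 + 11 = 23 ≤ 29, return 18 + 9 = 27.
Vega + Deneb: cost 15 + 12 = 27 ≤ 29, return 7 + 18 = 25.
Altair + Deneb: cost 8 + 12 = 20 ≤ 29, return 12 + 18 = 30.
Best is Altair and Deneb with total return 30.

30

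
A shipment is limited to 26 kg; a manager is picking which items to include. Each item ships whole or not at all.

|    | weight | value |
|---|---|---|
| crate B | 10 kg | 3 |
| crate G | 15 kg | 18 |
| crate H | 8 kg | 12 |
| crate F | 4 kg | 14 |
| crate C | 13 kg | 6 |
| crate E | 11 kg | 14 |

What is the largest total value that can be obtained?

40

This is an integer program with binary decision variables.
crate G + crate F: weight 15 + 4 = 19 ≤ 26, value 18 + 14 = 32.
crate H + crate F + crate C: weight 8 + 4 + 13 = 25 ≤ 26, value 12 + 14 + 6 = 32.
crate H + crate F + crate E: weight 8 + 4 + 11 = 23 ≤ 26, value 12 + 14 + 14 = 40.
Best is crate H, crate F, and crate E with total value 40.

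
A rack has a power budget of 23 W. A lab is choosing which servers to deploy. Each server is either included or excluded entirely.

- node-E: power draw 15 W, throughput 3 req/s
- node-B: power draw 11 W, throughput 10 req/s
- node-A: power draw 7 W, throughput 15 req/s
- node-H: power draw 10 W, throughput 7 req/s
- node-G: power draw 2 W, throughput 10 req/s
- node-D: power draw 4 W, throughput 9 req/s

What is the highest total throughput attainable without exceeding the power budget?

41

This is an integer program with binary decision variables.
node-A + node-H + node-G + node-D: power draw 7 + 10 + 2 + 4 = 23 ≤ 23, throughput 15 + 7 + 10 + 9 = 41.
node-A + node-G + node-D: power draw 7 + 2 + 4 = 13 ≤ 23, throughput 15 + 10 + 9 = 34.
node-B + node-A + node-G: power draw 11 + 7 + 2 = 20 ≤ 23, throughput 10 + 15 + 10 = 35.
Best is node-A, node-H, node-G, and node-D with total throughput 41.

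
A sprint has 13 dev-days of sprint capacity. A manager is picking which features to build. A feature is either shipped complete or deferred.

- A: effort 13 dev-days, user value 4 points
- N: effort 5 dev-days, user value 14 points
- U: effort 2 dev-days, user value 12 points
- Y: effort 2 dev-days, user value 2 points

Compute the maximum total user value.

Allowing fractional choices, the relaxed optimum would be about 29.2, but features are indivisible.
N + U + Y: effort 5 + 2 + 2 = 9 ≤ 13, user value 14 + 12 + 2 = 28.
N + U: effort 5 + 2 = 7 ≤ 13, user value 14 + 12 = 26.
N + Y: effort 5 + 2 = 7 ≤ 13, user value 14 + 2 = 16.
Best is N, U, and Y with total user value 28.

28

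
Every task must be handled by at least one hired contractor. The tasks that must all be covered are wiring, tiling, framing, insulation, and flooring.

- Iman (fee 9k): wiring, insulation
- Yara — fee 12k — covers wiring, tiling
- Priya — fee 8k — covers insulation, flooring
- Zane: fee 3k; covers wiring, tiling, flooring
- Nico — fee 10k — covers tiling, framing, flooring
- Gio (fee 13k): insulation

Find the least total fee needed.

19

Choose Iman and Nico: together they cover wiring, tiling, framing, insulation, flooring — every task.
Total fee: 9 + 10 = 19.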